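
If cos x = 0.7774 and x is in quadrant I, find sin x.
sin x = 0.629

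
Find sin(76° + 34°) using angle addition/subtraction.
sin(76° + 34°) = sin 76° cos 34° + cos 76° sin 34° = 0.9397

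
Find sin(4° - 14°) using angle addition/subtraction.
sin(4° - 14°) = sin 4° cos 14° - cos 4° sin 14° = -0.1736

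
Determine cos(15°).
cos(15°) = (√6+√2)/4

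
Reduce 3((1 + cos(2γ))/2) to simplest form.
3((1 + cos(2γ))/2) = 3(cos²γ) (using Power reduction)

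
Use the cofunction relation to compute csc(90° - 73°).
csc(90° - 73°) = sec(73°) = 3.42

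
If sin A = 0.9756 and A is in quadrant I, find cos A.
cos A = 0.2196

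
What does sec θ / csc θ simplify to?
sec θ / csc θ = tan θ (using Reciprocal identities)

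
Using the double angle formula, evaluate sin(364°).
sin(364°) = 2 sin 182° cos 182° = 0.06976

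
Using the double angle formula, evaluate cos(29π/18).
cos(29π/18) = cos²29π/36 - sin²29π/36 = 0.342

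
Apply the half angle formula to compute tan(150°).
tan(150°) = sin 300° / (1 + cos 300°) = -√3/3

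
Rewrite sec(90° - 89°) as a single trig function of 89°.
sec(90° - 89°) = csc(89°)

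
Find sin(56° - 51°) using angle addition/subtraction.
sin(56° - 51°) = sin 56° cos 51° - cos 56° sin 51° = 0.08716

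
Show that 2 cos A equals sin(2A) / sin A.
RHS = 2 sin A cos A / sin A = 2 cos A = LHS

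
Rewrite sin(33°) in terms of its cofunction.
sin(33°) = cos(90° - 33°) = cos(57°)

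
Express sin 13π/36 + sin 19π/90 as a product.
sin 13π/36 + sin 19π/90 = 2 sin(103π/360) cos(3π/40)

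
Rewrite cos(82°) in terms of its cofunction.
cos(82°) = sin(90° - 82°) = sin(8°)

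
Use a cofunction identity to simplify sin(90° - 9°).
sin(90° - 9°) = cos(9°)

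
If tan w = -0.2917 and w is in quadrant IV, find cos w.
cos w = 0.96 (using tan²w + 1 = sec²w)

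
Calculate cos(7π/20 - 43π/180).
cos(7π/20 - 43π/180) = cos 7π/20 cos 43π/180 + sin 7π/20 sin 43π/180 = 0.9397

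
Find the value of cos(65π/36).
cos(65π/36) = 0.8192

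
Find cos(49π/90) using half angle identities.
cos(49π/90) = -√((1 + cos 49π/45)/2) = -0.1392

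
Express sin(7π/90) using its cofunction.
sin(7π/90) = cos(π/2 - 7π/90) = cos(19π/45)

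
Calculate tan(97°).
tan(97°) = -8.144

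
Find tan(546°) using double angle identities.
tan(546°) = 2 tan 273° / (1 - tan²273°) = 0.1051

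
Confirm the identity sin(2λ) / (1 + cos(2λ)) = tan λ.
LHS = 2 sin λ cos λ / (2cos²λ) = sin λ/cos λ = tan λ = RHS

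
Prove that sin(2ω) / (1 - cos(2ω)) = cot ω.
LHS = 2 sin ω cos ω / (2sin²ω) = cos ω/sin ω = cot ω = RHS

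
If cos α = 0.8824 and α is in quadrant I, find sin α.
sin α = 0.4705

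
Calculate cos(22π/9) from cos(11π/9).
cos(22π/9) = cos²11π/9 - sin²11π/9 = 0.1736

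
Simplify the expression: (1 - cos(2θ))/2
(1 - cos(2θ))/2 = sin²θ (using Power reduction)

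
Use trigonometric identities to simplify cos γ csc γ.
cos γ csc γ = cot γ (using Reciprocal + quotient)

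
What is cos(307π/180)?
cos(307π/180) = 0.6018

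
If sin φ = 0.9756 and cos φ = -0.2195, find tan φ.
tan φ = sin φ / cos φ = -4.445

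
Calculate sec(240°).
sec(240°) = -2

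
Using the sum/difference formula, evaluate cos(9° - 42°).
cos(9° - 42°) = cos 9° cos 42° + sin 9° sin 42° = 0.8387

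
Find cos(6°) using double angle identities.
cos(6°) = cos²3° - sin²3° = 0.9945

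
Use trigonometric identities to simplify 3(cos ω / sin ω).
3(cos ω / sin ω) = 3(cot ω) (using Quotient identity)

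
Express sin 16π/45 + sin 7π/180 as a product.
sin 16π/45 + sin 7π/180 = 2 sin(71π/360) cos(19π/120)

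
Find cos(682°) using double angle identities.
cos(682°) = cos²341° - sin²341° = 0.788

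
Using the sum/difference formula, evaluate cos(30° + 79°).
cos(30° + 79°) = cos 30° cos 79° - sin 30° sin 79° = -0.3256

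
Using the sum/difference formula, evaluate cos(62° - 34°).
cos(62° - 34°) = cos 62° cos 34° + sin 62° sin 34° = 0.8829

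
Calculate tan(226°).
tan(226°) = 1.036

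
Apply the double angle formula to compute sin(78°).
sin(78°) = 2 sin 39° cos 39° = 0.9781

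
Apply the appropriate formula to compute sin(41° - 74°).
sin(41° - 74°) = sin 41° cos 74° - cos 41° sin 74° = -0.5446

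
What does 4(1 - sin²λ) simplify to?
4(1 - sin²λ) = 4(cos²λ) (using Pythagorean identity)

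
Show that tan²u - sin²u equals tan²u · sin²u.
LHS = sin²u/cos²u - sin²u = sin²u(1/cos²u - 1) = sin²u · (1 - cos²u)/cos²u = sin²u · sin²u/cos²u = sin²u · tan²u = RHS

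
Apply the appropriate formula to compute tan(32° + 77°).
tan(32° + 77°) = (tan 32° + tan 77°)/(1 - tan 32° tan 77°) = -2.904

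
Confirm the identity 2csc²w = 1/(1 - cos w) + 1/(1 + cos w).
RHS = [(1 + cos w) + (1 - cos w)] / [(1 - cos w)(1 + cos w)] = 2/(1 - cos²w) = 2/sin²w = 2csc²w = LHS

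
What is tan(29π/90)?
tan(29π/90) = 1.6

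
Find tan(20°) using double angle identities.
tan(20°) = 2 tan 10° / (1 - tan²10°) = 0.364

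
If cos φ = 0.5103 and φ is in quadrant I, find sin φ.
sin φ = 0.86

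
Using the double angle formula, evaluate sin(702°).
sin(702°) = 2 sin 351° cos 351° = -0.309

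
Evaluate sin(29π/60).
sin(29π/60) = 0.9986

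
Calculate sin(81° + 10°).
sin(81° + 10°) = sin 81° cos 10° + cos 81° sin 10° = 0.9998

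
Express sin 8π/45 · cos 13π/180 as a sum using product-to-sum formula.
sin 8π/45 cos 13π/180 = (1/2)[sin(8π/45+13π/180) + sin(8π/45-13π/180)]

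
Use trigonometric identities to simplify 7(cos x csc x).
7(cos x csc x) = 7(cot x) (using Reciprocal + quotient)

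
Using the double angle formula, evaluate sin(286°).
sin(286°) = 2 sin 143° cos 143° = -0.9613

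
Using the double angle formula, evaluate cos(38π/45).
cos(38π/45) = cos²19π/45 - sin²19π/45 = -0.8829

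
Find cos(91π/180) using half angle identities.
cos(91π/180) = -√((1 + cos 91π/90)/2) = -0.01745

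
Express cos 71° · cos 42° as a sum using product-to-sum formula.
cos 71° cos 42° = (1/2)[cos(71°-42°) + cos(71°+42°)]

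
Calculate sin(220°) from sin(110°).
sin(220°) = 2 sin 110° cos 110° = -0.6428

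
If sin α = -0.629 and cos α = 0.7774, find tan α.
tan α = sin α / cos α = -0.8091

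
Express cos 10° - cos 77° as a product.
cos 10° - cos 77° = -2 sin(43.5°) sin(-33.5°)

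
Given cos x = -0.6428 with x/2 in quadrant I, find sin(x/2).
sin(x/2) = ±√((1 - cos x)/2); positive since x/2 ∈ QI, so sin(x/2) = 0.9063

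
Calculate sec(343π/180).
sec(343π/180) = 1.046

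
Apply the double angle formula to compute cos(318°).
cos(318°) = 1 - 2sin²159° = 0.7431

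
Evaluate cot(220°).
cot(220°) = 1.192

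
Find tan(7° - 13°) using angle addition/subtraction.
tan(7° - 13°) = (tan 7° - tan 13°)/(1 + tan 7° tan 13°) = -0.1051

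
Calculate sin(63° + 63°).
sin(63° + 63°) = sin 63° cos 63° + cos 63° sin 63° = 0.809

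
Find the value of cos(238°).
cos(238°) = -0.5299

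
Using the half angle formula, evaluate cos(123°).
cos(123°) = -√((1 + cos 246°)/2) = -0.5446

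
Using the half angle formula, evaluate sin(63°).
sin(63°) = √((1 - cos 126°)/2) = 0.891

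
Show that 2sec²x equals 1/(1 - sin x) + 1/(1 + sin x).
RHS = [(1 + sin x) + (1 - sin x)] / [(1 - sin x)(1 + sin x)] = 2/(1 - sin²x) = 2/cos²x = 2sec²x = LHS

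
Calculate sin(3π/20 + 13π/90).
sin(3π/20 + 13π/90) = sin 3π/20 cos 13π/90 + cos 3π/20 sin 13π/90 = 0.7986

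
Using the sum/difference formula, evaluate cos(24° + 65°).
cos(24° + 65°) = cos 24° cos 65° - sin 24° sin 65° = 0.01745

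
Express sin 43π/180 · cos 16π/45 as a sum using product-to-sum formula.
sin 43π/180 cos 16π/45 = (1/2)[sin(43π/180+16π/45) + sin(43π/180-16π/45)]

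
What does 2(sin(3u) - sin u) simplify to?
2(sin(3u) - sin u) = 2(2 cos(2u) sin u) (using Sum-to-product)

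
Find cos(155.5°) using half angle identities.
cos(155.5°) = -√((1 + cos 311°)/2) = -0.91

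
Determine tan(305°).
tan(305°) = -1.428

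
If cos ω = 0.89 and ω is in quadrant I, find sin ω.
sin ω = 0.456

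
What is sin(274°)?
sin(274°) = -0.9976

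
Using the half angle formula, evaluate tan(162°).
tan(162°) = sin 324° / (1 + cos 324°) = -0.3249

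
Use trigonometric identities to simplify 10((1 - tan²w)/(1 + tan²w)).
10((1 - tan²w)/(1 + tan²w)) = 10(cos(2w)) (using Double angle)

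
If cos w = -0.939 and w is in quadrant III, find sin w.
sin w = -0.3439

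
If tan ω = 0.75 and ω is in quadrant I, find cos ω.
cos ω = 0.8 (using tan²ω + 1 = sec²ω)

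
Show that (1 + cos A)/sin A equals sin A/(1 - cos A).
RHS = sin A(1 + cos A) / ((1 - cos A)(1 + cos A)) = sin A(1 + cos A) / (1 - cos²A) = sin A(1 + cos A) / sin²A = (1 + cos A)/sin A = LHS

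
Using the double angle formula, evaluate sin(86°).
sin(86°) = 2 sin 43° cos 43° = 0.9976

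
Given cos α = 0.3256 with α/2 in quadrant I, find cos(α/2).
cos(α/2) = ±√((1 + cos α)/2); positive since α/2 ∈ QI, so cos(α/2) = 0.8141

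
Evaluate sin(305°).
sin(305°) = -0.8192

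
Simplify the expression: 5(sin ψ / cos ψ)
5(sin ψ / cos ψ) = 5(tan ψ) (using Quotient identity)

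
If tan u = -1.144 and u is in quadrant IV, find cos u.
cos u = 0.6581 (using tan²u + 1 = sec²u)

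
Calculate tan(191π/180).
tan(191π/180) = 0.1944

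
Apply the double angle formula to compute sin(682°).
sin(682°) = 2 sin 341° cos 341° = -0.6157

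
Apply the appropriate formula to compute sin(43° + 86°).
sin(43° + 86°) = sin 43° cos 86° + cos 43° sin 86° = 0.7771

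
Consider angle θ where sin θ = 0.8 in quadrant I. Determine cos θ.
cos θ = √(1 - sin²θ) = 0.6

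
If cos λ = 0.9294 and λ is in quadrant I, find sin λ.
sin λ = 0.3691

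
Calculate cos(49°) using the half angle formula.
cos(49°) = √((1 + cos 98°)/2) = 0.6561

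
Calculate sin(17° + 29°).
sin(17° + 29°) = sin 17° cos 29° + cos 17° sin 29° = 0.7193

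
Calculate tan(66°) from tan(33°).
tan(66°) = 2 tan 33° / (1 - tan²33°) = 2.246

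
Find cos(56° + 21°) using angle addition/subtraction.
cos(56° + 21°) = cos 56° cos 21° - sin 56° sin 21° = 0.225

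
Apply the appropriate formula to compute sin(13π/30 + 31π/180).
sin(13π/30 + 31π/180) = sin 13π/30 cos 31π/180 + cos 13π/30 sin 31π/180 = 0.9455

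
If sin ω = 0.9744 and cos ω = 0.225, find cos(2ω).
cos(2ω) = cos²ω - sin²ω = -0.8988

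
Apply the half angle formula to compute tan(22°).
tan(22°) = sin 44° / (1 + cos 44°) = 0.404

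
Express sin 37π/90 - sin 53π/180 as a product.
sin 37π/90 - sin 53π/180 = 2 cos(127π/360) sin(7π/120)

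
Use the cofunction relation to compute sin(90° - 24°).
sin(90° - 24°) = cos(24°) = 0.9135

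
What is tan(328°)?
tan(328°) = -0.6249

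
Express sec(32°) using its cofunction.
sec(32°) = csc(90° - 32°) = csc(58°)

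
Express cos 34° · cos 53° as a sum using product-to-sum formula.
cos 34° cos 53° = (1/2)[cos(34°-53°) + cos(34°+53°)]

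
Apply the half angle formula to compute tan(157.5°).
tan(157.5°) = sin 315° / (1 + cos 315°) = -0.4142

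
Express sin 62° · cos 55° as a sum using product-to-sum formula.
sin 62° cos 55° = (1/2)[sin(62°+55°) + sin(62°-55°)]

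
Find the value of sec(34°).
sec(34°) = 1.206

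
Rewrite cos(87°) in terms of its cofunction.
cos(87°) = sin(90° - 87°) = sin(3°)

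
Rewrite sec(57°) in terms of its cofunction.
sec(57°) = csc(90° - 57°) = csc(33°)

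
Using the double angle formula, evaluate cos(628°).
cos(628°) = 1 - 2sin²314° = -0.0349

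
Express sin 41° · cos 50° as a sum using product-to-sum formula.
sin 41° cos 50° = (1/2)[sin(41°+50°) + sin(41°-50°)]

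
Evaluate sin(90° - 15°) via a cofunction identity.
sin(90° - 15°) = cos(15°) = (√6+√2)/4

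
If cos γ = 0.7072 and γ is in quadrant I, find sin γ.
sin γ = 0.707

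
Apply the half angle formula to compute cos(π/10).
cos(π/10) = √((1 + cos π/5)/2) = 0.9511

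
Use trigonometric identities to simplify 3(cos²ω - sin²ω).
3(cos²ω - sin²ω) = 3(cos(2ω)) (using Double angle)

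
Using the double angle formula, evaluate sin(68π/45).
sin(68π/45) = 2 sin 34π/45 cos 34π/45 = -0.9994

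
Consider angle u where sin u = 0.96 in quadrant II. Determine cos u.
cos u = ±√(1 - sin²u) = -0.28 (negative in QII)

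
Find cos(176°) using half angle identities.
cos(176°) = -√((1 + cos 352°)/2) = -0.9976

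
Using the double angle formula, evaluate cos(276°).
cos(276°) = 1 - 2sin²138° = 0.1045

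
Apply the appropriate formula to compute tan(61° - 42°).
tan(61° - 42°) = (tan 61° - tan 42°)/(1 + tan 61° tan 42°) = 0.3443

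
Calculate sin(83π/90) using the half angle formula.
sin(83π/90) = √((1 - cos 83π/45)/2) = 0.2419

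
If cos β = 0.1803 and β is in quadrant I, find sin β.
sin β = 0.9836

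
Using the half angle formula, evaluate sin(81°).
sin(81°) = √((1 - cos 162°)/2) = 0.9877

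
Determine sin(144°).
sin(144°) = 0.5878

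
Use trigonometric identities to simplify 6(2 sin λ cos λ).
6(2 sin λ cos λ) = 6(sin(2λ)) (using Double angle)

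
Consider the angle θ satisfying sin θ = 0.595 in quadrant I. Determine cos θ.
cos θ = √(1 - sin²θ) = 0.8037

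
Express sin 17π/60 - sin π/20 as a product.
sin 17π/60 - sin π/20 = 2 cos(π/6) sin(7π/60)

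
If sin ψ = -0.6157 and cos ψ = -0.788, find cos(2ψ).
cos(2ψ) = cos²ψ - sin²ψ = 0.2419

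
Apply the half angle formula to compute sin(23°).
sin(23°) = √((1 - cos 46°)/2) = 0.3907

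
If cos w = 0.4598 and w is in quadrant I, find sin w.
sin w = 0.888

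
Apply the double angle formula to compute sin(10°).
sin(10°) = 2 sin 5° cos 5° = 0.1736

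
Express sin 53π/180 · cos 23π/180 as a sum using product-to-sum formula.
sin 53π/180 cos 23π/180 = (1/2)[sin(53π/180+23π/180) + sin(53π/180-23π/180)]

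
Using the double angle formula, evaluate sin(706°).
sin(706°) = 2 sin 353° cos 353° = -0.2419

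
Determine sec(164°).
sec(164°) = -1.04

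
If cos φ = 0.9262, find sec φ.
sec φ = 1/cos φ = 1.08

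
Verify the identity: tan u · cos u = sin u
LHS = (sin u/cos u) · cos u = sin u = RHS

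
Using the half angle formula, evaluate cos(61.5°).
cos(61.5°) = √((1 + cos 123°)/2) = 0.4772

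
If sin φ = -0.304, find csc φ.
csc φ = 1/sin φ = -3.289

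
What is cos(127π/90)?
cos(127π/90) = -0.2756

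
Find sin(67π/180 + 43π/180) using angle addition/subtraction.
sin(67π/180 + 43π/180) = sin 67π/180 cos 43π/180 + cos 67π/180 sin 43π/180 = 0.9397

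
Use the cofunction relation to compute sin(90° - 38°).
sin(90° - 38°) = cos(38°) = 0.788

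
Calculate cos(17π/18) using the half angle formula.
cos(17π/18) = -√((1 + cos 17π/9)/2) = -0.9848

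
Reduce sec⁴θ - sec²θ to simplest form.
sec⁴θ - sec²θ = tan⁴θ + tan²θ (using Pythagorean)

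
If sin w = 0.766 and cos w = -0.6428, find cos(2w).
cos(2w) = cos²w - sin²w = -0.1736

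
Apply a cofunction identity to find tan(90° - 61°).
tan(90° - 61°) = cot(61°) = 0.5543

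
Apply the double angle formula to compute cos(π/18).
cos(π/18) = cos²π/36 - sin²π/36 = 0.9848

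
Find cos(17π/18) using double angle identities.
cos(17π/18) = 2cos²17π/36 - 1 = -0.9848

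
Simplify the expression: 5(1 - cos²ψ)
5(1 - cos²ψ) = 5(sin²ψ) (using Pythagorean identity)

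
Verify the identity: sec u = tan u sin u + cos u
RHS = sin²u/cos u + cos u = (sin²u + cos²u)/cos u = 1/cos u = sec u = LHS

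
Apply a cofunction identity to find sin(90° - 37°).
sin(90° - 37°) = cos(37°) = 0.7986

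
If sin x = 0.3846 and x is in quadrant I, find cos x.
cos x = 0.9231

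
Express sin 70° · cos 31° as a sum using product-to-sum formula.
sin 70° cos 31° = (1/2)[sin(70°+31°) + sin(70°-31°)]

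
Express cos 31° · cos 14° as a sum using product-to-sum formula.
cos 31° cos 14° = (1/2)[cos(31°-14°) + cos(31°+14°)]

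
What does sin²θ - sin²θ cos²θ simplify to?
sin²θ - sin²θ cos²θ = sin⁴θ (using Factoring)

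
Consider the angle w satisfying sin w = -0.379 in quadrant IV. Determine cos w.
cos w = √(1 - sin²w) = 0.9254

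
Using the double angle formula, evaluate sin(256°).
sin(256°) = 2 sin 128° cos 128° = -0.9703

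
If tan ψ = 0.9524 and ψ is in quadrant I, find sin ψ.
sin ψ = 0.6897 (using tan²ψ + 1 = sec²ψ)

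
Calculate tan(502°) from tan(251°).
tan(502°) = 2 tan 251° / (1 - tan²251°) = -0.7813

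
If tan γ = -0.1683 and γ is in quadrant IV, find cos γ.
cos γ = 0.9861 (using tan²γ + 1 = sec²γ)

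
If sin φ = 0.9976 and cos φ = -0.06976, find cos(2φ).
cos(2φ) = cos²φ - sin²φ = -0.9903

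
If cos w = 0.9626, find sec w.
sec w = 1/cos w = 1.039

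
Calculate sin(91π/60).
sin(91π/60) = -0.9986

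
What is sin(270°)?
sin(270°) = -1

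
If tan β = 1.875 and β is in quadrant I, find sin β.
sin β = 0.8824 (using tan²β + 1 = sec²β)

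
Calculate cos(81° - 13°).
cos(81° - 13°) = cos 81° cos 13° + sin 81° sin 13° = 0.3746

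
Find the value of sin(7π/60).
sin(7π/60) = 0.3584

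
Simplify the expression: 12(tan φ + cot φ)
12(tan φ + cot φ) = 12(sec φ csc φ) (using Quotient identities)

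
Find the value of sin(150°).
sin(150°) = 1/2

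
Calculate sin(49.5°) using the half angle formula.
sin(49.5°) = √((1 - cos 99°)/2) = 0.7604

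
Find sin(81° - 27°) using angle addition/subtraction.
sin(81° - 27°) = sin 81° cos 27° - cos 81° sin 27° = 0.809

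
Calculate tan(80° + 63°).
tan(80° + 63°) = (tan 80° + tan 63°)/(1 - tan 80° tan 63°) = -0.7536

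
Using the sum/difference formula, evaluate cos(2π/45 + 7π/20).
cos(2π/45 + 7π/20) = cos 2π/45 cos 7π/20 - sin 2π/45 sin 7π/20 = 0.3256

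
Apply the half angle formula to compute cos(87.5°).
cos(87.5°) = √((1 + cos 175°)/2) = 0.04362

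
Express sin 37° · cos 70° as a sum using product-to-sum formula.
sin 37° cos 70° = (1/2)[sin(37°+70°) + sin(37°-70°)]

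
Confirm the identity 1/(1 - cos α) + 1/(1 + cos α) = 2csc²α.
LHS = [(1 + cos α) + (1 - cos α)] / [(1 - cos α)(1 + cos α)] = 2/(1 - cos²α) = 2/sin²α = 2csc²α = RHS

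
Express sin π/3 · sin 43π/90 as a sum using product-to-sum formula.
sin π/3 sin 43π/90 = (1/2)[cos(π/3-43π/90) - cos(π/3+43π/90)]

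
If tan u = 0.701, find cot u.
cot u = 1/tan u = 1.427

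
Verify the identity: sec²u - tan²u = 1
LHS = 1/cos²u - sin²u/cos²u = (1 - sin²u)/cos²u = cos²u/cos²u = 1 = RHS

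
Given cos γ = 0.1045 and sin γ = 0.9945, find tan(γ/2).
tan(γ/2) = sin γ / (1 + cos γ) = 0.9004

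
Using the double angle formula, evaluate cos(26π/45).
cos(26π/45) = 2cos²13π/45 - 1 = -0.2419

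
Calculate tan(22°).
tan(22°) = 0.404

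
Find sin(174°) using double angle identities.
sin(174°) = 2 sin 87° cos 87° = 0.1045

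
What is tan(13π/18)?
tan(13π/18) = -1.192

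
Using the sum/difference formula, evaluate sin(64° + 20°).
sin(64° + 20°) = sin 64° cos 20° + cos 64° sin 20° = 0.9945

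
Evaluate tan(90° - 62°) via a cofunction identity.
tan(90° - 62°) = cot(62°) = 0.5317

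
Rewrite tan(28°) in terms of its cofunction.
tan(28°) = cot(90° - 28°) = cot(62°)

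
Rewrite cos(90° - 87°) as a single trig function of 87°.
cos(90° - 87°) = sin(87°)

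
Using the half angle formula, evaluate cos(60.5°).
cos(60.5°) = √((1 + cos 121°)/2) = 0.4924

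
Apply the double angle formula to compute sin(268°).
sin(268°) = 2 sin 134° cos 134° = -0.9994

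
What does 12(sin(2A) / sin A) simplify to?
12(sin(2A) / sin A) = 12(2 cos A) (using Double angle)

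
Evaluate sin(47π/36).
sin(47π/36) = -0.8192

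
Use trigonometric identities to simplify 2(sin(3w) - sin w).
2(sin(3w) - sin w) = 2(2 cos(2w) sin w) (using Sum-to-product)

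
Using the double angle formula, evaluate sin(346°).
sin(346°) = 2 sin 173° cos 173° = -0.2419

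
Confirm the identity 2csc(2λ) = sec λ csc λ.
LHS = 2/sin(2λ) = 2/(2 sin λ cos λ) = 1/(sin λ cos λ) = (1/cos λ)(1/sin λ) = sec λ csc λ = RHS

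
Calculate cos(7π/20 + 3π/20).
cos(7π/20 + 3π/20) = cos 7π/20 cos 3π/20 - sin 7π/20 sin 3π/20 = 0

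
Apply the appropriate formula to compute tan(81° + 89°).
tan(81° + 89°) = (tan 81° + tan 89°)/(1 - tan 81° tan 89°) = -0.1763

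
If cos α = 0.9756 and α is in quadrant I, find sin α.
sin α = 0.2196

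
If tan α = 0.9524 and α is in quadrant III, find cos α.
cos α = -0.7241 (using tan²α + 1 = sec²α)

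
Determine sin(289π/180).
sin(289π/180) = -0.9455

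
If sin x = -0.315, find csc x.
csc x = 1/sin x = -3.175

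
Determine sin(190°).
sin(190°) = -0.1736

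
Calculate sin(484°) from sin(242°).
sin(484°) = 2 sin 242° cos 242° = 0.829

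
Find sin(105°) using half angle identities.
sin(105°) = √((1 - cos 210°)/2) = (√6+√2)/4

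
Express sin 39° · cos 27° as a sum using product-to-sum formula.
sin 39° cos 27° = (1/2)[sin(39°+27°) + sin(39°-27°)]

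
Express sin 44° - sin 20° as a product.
sin 44° - sin 20° = 2 cos(32°) sin(12°)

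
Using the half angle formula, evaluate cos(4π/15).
cos(4π/15) = √((1 + cos 8π/15)/2) = 0.6691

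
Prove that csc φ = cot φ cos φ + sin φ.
RHS = cos²φ/sin φ + sin φ = (cos²φ + sin²φ)/sin φ = 1/sin φ = csc φ = LHS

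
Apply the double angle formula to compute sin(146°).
sin(146°) = 2 sin 73° cos 73° = 0.5592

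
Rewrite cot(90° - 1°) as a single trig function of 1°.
cot(90° - 1°) = tan(1°)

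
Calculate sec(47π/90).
sec(47π/90) = -14.34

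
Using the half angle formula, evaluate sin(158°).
sin(158°) = √((1 - cos 316°)/2) = 0.3746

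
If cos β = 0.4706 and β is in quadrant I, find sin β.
sin β = 0.8823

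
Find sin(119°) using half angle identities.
sin(119°) = √((1 - cos 238°)/2) = 0.8746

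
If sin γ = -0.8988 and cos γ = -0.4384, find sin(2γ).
sin(2γ) = 2 sin γ cos γ = 0.7881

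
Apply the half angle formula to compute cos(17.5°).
cos(17.5°) = √((1 + cos 35°)/2) = 0.9537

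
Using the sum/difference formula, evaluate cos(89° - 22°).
cos(89° - 22°) = cos 89° cos 22° + sin 89° sin 22° = 0.3907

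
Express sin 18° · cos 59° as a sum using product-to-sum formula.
sin 18° cos 59° = (1/2)[sin(18°+59°) + sin(18°-59°)]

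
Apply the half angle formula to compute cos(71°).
cos(71°) = √((1 + cos 142°)/2) = 0.3256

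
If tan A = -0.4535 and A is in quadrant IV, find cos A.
cos A = 0.9107 (using tan²A + 1 = sec²A)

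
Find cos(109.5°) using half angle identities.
cos(109.5°) = -√((1 + cos 219°)/2) = -0.3338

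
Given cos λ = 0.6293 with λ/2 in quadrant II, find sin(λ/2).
sin(λ/2) = ±√((1 - cos λ)/2); positive since λ/2 ∈ QII, so sin(λ/2) = 0.4305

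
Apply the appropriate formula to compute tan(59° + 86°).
tan(59° + 86°) = (tan 59° + tan 86°)/(1 - tan 59° tan 86°) = -0.7002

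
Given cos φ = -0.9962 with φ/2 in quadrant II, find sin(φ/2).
sin(φ/2) = ±√((1 - cos φ)/2); positive since φ/2 ∈ QII, so sin(φ/2) = 0.999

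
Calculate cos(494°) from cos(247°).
cos(494°) = cos²247° - sin²247° = -0.6947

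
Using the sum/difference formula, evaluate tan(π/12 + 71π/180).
tan(π/12 + 71π/180) = (tan π/12 + tan 71π/180)/(1 - tan π/12 tan 71π/180) = 14.3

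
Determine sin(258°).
sin(258°) = -0.9781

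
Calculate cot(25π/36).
cot(25π/36) = -0.7002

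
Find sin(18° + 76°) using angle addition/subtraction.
sin(18° + 76°) = sin 18° cos 76° + cos 18° sin 76° = 0.9976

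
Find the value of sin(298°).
sin(298°) = -0.8829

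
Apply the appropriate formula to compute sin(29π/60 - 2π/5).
sin(29π/60 - 2π/5) = sin 29π/60 cos 2π/5 - cos 29π/60 sin 2π/5 = (√6-√2)/4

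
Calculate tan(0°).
tan(0°) = 0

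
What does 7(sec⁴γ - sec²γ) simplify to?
7(sec⁴γ - sec²γ) = 7(tan⁴γ + tan²γ) (using Pythagorean)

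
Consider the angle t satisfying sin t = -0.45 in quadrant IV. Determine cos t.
cos t = √(1 - sin²t) = 0.893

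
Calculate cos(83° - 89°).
cos(83° - 89°) = cos 83° cos 89° + sin 83° sin 89° = 0.9945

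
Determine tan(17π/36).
tan(17π/36) = 11.43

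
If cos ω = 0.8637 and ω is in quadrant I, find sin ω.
sin ω = 0.504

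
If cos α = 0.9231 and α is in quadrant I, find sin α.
sin α = 0.3846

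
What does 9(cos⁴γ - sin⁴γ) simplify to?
9(cos⁴γ - sin⁴γ) = 9(cos(2γ)) (using Factoring + double angle)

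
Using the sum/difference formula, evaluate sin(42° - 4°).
sin(42° - 4°) = sin 42° cos 4° - cos 42° sin 4° = 0.6157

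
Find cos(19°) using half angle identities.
cos(19°) = √((1 + cos 38°)/2) = 0.9455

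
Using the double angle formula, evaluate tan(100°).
tan(100°) = 2 tan 50° / (1 - tan²50°) = -5.671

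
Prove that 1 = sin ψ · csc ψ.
RHS = sin ψ · (1/sin ψ) = 1 = LHS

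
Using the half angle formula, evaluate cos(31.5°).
cos(31.5°) = √((1 + cos 63°)/2) = 0.8526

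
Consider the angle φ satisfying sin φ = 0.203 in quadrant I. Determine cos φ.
cos φ = √(1 - sin²φ) = 0.9792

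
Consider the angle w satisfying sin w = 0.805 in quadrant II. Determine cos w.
cos w = ±√(1 - sin²w) = -0.5933 (negative in QII)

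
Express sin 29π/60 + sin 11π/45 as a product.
sin 29π/60 + sin 11π/45 = 2 sin(131π/360) cos(43π/360)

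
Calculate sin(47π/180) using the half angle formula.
sin(47π/180) = √((1 - cos 47π/90)/2) = 0.7314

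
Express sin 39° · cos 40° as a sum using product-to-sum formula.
sin 39° cos 40° = (1/2)[sin(39°+40°) + sin(39°-40°)]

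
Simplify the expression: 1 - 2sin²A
1 - 2sin²A = cos(2A) (using Double angle)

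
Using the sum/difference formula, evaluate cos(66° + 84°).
cos(66° + 84°) = cos 66° cos 84° - sin 66° sin 84° = -√3/2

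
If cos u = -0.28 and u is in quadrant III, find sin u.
sin u = -0.96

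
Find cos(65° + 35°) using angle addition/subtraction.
cos(65° + 35°) = cos 65° cos 35° - sin 65° sin 35° = -0.1736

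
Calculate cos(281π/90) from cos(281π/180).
cos(281π/90) = 2cos²281π/180 - 1 = -0.9272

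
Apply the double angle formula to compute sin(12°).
sin(12°) = 2 sin 6° cos 6° = 0.2079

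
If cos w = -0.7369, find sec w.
sec w = 1/cos w = -1.357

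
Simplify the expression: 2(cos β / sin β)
2(cos β / sin β) = 2(cot β) (using Quotient identity)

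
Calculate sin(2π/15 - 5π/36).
sin(2π/15 - 5π/36) = sin 2π/15 cos 5π/36 - cos 2π/15 sin 5π/36 = -0.01745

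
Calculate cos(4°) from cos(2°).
cos(4°) = cos²2° - sin²2° = 0.9976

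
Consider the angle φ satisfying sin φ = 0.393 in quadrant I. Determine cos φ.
cos φ = √(1 - sin²φ) = 0.9195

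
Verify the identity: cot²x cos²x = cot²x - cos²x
RHS = cos²x/sin²x - cos²x = cos²x(1/sin²x - 1) = cos²x · (1 - sin²x)/sin²x = cos²x · cos²x/sin²x = cos²x · cot²x = LHS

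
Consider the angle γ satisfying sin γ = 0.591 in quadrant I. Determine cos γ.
cos γ = √(1 - sin²γ) = 0.8067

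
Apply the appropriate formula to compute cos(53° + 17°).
cos(53° + 17°) = cos 53° cos 17° - sin 53° sin 17° = 0.342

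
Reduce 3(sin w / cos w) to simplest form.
3(sin w / cos w) = 3(tan w) (using Quotient identity)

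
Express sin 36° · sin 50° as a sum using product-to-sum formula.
sin 36° sin 50° = (1/2)[cos(36°-50°) - cos(36°+50°)]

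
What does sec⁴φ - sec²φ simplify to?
sec⁴φ - sec²φ = tan⁴φ + tan²φ (using Pythagorean)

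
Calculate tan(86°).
tan(86°) = 14.3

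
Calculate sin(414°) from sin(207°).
sin(414°) = 2 sin 207° cos 207° = 0.809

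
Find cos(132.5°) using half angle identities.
cos(132.5°) = -√((1 + cos 265°)/2) = -0.6756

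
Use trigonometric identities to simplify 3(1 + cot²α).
3(1 + cot²α) = 3(csc²α) (using Pythagorean identity)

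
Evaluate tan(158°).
tan(158°) = -0.404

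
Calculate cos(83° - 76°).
cos(83° - 76°) = cos 83° cos 76° + sin 83° sin 76° = 0.9925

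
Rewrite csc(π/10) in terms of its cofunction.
csc(π/10) = sec(π/2 - π/10) = sec(2π/5)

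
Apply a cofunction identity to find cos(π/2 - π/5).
cos(π/2 - π/5) = sin(π/5) = 0.5878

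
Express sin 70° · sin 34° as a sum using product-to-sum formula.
sin 70° sin 34° = (1/2)[cos(70°-34°) - cos(70°+34°)]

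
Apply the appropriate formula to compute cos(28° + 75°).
cos(28° + 75°) = cos 28° cos 75° - sin 28° sin 75° = -0.225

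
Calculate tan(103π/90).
tan(103π/90) = 0.4877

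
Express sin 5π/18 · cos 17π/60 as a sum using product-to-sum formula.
sin 5π/18 cos 17π/60 = (1/2)[sin(5π/18+17π/60) + sin(5π/18-17π/60)]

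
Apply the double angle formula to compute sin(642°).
sin(642°) = 2 sin 321° cos 321° = -0.9781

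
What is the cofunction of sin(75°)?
sin(75°) = cos(90° - 75°) = cos(15°)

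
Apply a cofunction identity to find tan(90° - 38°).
tan(90° - 38°) = cot(38°) = 1.28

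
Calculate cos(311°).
cos(311°) = 0.6561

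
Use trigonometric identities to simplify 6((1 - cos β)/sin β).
6((1 - cos β)/sin β) = 6(tan(β/2)) (using Half angle)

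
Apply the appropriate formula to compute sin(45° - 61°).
sin(45° - 61°) = sin 45° cos 61° - cos 45° sin 61° = -0.2756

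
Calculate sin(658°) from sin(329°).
sin(658°) = 2 sin 329° cos 329° = -0.8829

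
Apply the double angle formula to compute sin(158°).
sin(158°) = 2 sin 79° cos 79° = 0.3746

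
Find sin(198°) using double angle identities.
sin(198°) = 2 sin 99° cos 99° = -0.309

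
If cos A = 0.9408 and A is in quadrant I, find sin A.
sin A = 0.339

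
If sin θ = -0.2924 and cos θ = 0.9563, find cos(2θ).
cos(2θ) = cos²θ - sin²θ = 0.829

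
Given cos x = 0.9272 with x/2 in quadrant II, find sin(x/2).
sin(x/2) = ±√((1 - cos x)/2); positive since x/2 ∈ QII, so sin(x/2) = 0.1908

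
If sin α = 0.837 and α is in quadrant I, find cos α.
cos α = 0.5472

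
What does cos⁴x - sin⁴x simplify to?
cos⁴x - sin⁴x = cos(2x) (using Factoring + double angle)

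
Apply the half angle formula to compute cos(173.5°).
cos(173.5°) = -√((1 + cos 347°)/2) = -0.9936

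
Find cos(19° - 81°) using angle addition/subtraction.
cos(19° - 81°) = cos 19° cos 81° + sin 19° sin 81° = 0.4695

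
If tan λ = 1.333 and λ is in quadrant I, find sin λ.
sin λ = 0.7999 (using tan²λ + 1 = sec²λ)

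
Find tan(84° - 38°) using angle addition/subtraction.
tan(84° - 38°) = (tan 84° - tan 38°)/(1 + tan 84° tan 38°) = 1.036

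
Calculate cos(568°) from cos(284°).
cos(568°) = 1 - 2sin²284° = -0.8829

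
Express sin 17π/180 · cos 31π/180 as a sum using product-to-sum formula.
sin 17π/180 cos 31π/180 = (1/2)[sin(17π/180+31π/180) + sin(17π/180-31π/180)]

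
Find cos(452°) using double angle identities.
cos(452°) = cos²226° - sin²226° = -0.0349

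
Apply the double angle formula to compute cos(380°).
cos(380°) = cos²190° - sin²190° = 0.9397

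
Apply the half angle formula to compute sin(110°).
sin(110°) = √((1 - cos 220°)/2) = 0.9397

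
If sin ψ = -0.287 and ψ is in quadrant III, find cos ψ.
cos ψ = -0.9579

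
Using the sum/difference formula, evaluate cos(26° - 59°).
cos(26° - 59°) = cos 26° cos 59° + sin 26° sin 59° = 0.8387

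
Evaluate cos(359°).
cos(359°) = 0.9998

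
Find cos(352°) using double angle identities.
cos(352°) = cos²176° - sin²176° = 0.9903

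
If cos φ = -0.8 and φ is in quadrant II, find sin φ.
sin φ = 0.6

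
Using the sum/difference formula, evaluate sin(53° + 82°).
sin(53° + 82°) = sin 53° cos 82° + cos 53° sin 82° = √2/2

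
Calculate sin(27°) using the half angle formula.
sin(27°) = √((1 - cos 54°)/2) = 0.454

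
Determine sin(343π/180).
sin(343π/180) = -0.2924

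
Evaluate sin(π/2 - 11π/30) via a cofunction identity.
sin(π/2 - 11π/30) = cos(11π/30) = 0.4067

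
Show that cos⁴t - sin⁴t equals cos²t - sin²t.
LHS = (cos²t - sin²t)(cos²t + sin²t) = (cos²t - sin²t) · 1 = cos²t - sin²t = RHS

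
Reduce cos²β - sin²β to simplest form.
cos²β - sin²β = cos(2β) (using Double angle)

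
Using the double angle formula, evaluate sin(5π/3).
sin(5π/3) = 2 sin 5π/6 cos 5π/6 = -√3/2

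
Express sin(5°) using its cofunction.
sin(5°) = cos(90° - 5°) = cos(85°)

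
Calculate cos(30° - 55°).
cos(30° - 55°) = cos 30° cos 55° + sin 30° sin 55° = 0.9063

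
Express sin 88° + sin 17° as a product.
sin 88° + sin 17° = 2 sin(52.5°) cos(35.5°)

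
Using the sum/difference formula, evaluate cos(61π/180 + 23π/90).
cos(61π/180 + 23π/90) = cos 61π/180 cos 23π/90 - sin 61π/180 sin 23π/90 = -0.2924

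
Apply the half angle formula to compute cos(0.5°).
cos(0.5°) = √((1 + cos 1°)/2) = 1.0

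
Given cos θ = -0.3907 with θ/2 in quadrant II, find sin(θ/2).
sin(θ/2) = ±√((1 - cos θ)/2); positive since θ/2 ∈ QII, so sin(θ/2) = 0.8339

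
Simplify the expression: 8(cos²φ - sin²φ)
8(cos²φ - sin²φ) = 8(cos(2φ)) (using Double angle)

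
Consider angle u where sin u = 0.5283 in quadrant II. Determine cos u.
cos u = ±√(1 - sin²u) = -0.8491 (negative in QII)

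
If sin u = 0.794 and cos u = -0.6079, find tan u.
tan u = sin u / cos u = -1.306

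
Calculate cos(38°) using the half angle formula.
cos(38°) = √((1 + cos 76°)/2) = 0.788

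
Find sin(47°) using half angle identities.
sin(47°) = √((1 - cos 94°)/2) = 0.7314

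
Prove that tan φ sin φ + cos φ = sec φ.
LHS = sin²φ/cos φ + cos φ = (sin²φ + cos²φ)/cos φ = 1/cos φ = sec φ = RHS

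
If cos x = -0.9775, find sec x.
sec x = 1/cos x = -1.023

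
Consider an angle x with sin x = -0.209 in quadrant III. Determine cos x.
cos x = ±√(1 - sin²x) = -0.9779 (negative in QIII)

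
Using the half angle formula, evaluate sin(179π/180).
sin(179π/180) = √((1 - cos 179π/90)/2) = 0.01745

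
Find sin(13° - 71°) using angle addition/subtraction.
sin(13° - 71°) = sin 13° cos 71° - cos 13° sin 71° = -0.848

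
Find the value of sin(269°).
sin(269°) = -0.9998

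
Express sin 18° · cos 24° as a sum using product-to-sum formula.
sin 18° cos 24° = (1/2)[sin(18°+24°) + sin(18°-24°)]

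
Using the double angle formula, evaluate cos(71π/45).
cos(71π/45) = cos²71π/90 - sin²71π/90 = 0.2419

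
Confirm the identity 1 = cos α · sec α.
RHS = cos α · (1/cos α) = 1 = LHS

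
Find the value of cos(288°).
cos(288°) = 0.309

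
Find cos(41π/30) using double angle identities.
cos(41π/30) = 1 - 2sin²41π/60 = -0.4067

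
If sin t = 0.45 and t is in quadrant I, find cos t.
cos t = 0.893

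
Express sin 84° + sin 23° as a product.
sin 84° + sin 23° = 2 sin(53.5°) cos(30.5°)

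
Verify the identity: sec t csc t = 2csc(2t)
RHS = 2/sin(2t) = 2/(2 sin t cos t) = 1/(sin t cos t) = (1/cos t)(1/sin t) = sec t csc t = LHS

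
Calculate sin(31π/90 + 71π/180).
sin(31π/90 + 71π/180) = sin 31π/90 cos 71π/180 + cos 31π/90 sin 71π/180 = 0.7314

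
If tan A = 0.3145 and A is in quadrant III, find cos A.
cos A = -0.9539 (using tan²A + 1 = sec²A)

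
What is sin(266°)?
sin(266°) = -0.9976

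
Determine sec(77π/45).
sec(77π/45) = 1.624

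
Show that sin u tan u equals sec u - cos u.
RHS = 1/cos u - cos u = (1 - cos²u)/cos u = sin²u/cos u = sin u · (sin u/cos u) = sin u tan u = LHS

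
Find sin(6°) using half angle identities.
sin(6°) = √((1 - cos 12°)/2) = 0.1045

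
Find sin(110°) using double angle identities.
sin(110°) = 2 sin 55° cos 55° = 0.9397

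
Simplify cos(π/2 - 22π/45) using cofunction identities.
cos(π/2 - 22π/45) = sin(22π/45)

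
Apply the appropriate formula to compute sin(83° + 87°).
sin(83° + 87°) = sin 83° cos 87° + cos 83° sin 87° = 0.1736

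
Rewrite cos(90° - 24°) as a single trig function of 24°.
cos(90° - 24°) = sin(24°)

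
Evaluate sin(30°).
sin(30°) = 1/2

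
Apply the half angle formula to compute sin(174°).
sin(174°) = √((1 - cos 348°)/2) = 0.1045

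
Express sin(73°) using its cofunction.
sin(73°) = cos(90° - 73°) = cos(17°)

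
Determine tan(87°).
tan(87°) = 19.08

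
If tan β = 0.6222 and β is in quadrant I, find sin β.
sin β = 0.5283 (using tan²β + 1 = sec²β)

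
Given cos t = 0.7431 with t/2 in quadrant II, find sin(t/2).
sin(t/2) = ±√((1 - cos t)/2); positive since t/2 ∈ QII, so sin(t/2) = 0.3584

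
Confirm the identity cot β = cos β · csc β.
RHS = cos β · (1/sin β) = cos β/sin β = cot β = LHS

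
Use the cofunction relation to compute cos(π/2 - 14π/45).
cos(π/2 - 14π/45) = sin(14π/45) = 0.829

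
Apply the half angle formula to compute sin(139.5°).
sin(139.5°) = √((1 - cos 279°)/2) = 0.6494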